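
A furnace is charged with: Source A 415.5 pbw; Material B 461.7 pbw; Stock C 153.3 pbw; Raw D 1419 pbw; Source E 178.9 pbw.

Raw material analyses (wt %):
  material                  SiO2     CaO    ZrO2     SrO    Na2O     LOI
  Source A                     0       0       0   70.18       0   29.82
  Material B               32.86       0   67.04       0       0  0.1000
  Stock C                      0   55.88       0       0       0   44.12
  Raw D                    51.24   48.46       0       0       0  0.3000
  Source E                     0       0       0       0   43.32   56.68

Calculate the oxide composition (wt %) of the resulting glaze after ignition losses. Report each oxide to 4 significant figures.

Glass mass = 2331 pbw (batch 2628 − LOI 297.7).
Composition: SiO2 37.71%, CaO 33.18%, ZrO2 13.28%, SrO 12.51%, Na2O 3.325%

The whole derivation runs at full precision from first step to last. Rounding to four significant figures governs each mid-chain value as shown; a single rounding produces each reported number — all derived quantities, including net glass mass, totals, yield, ignition loss, five oxide percentages, are recomputed starting from the weights per 2331 pbw of glass in full float precision as written in either problem or answer.
Oxide masses out of the charge:
  SiO2: 461.7·0.3286 + 1419·0.5124 = 878.8 pbw
  CaO: 153.3·0.5588 + 1419·0.4846 = 773.3 pbw
  ZrO2: 461.7·0.6704 = 309.5 pbw
  SrO: 415.5·0.7018 = 291.6 pbw
  Na2O: 178.9·0.4332 = 77.50 pbw
LOI: 415.5·0.2982 + 461.7·0.001000 + 153.3·0.4412 + 1419·0.003000 + 178.9·0.5668 = 297.7 pbw
batch − LOI leaves glass = 2628 − 297.7 = 2331 pbw (equal to the oxide-mass sum)
percent share: oxide ÷ glass, ×100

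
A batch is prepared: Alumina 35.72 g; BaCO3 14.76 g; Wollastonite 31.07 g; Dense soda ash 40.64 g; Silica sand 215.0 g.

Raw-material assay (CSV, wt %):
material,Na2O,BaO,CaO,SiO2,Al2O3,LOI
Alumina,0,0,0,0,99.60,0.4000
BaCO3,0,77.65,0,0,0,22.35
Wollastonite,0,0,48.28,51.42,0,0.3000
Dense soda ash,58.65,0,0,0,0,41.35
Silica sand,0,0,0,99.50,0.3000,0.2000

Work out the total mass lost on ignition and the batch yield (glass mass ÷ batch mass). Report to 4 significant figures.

LOI loss = 20.77 g; glass = 316.4 g; yield = 93.84%

The whole derivation runs at full precision through every step. Intermediates are printed rounded to four significant digits within the worked lines; a single rounding produces each reported figure; derived quantities are recomputed in exact precision (totals, net glass mass, LOI, five oxide percentages, the yield) starting from the weights per 316.4 g of glass, as set out in the problem or answer text.
Material-by-material LOI:
  Alumina: 35.72 × 0.004000 = 0.1429 g
  BaCO3: 14.76 × 0.2235 = 3.299 g
  Wollastonite: 31.07 × 0.003000 = 0.09321 g
  Dense soda ash: 40.64 × 0.4135 = 16.80 g
  Silica sand: 215.0 × 0.002000 = 0.4300 g
Total LOI = 20.77 g
Glass = batch − LOI = 337.2 − 20.77 = 316.4 g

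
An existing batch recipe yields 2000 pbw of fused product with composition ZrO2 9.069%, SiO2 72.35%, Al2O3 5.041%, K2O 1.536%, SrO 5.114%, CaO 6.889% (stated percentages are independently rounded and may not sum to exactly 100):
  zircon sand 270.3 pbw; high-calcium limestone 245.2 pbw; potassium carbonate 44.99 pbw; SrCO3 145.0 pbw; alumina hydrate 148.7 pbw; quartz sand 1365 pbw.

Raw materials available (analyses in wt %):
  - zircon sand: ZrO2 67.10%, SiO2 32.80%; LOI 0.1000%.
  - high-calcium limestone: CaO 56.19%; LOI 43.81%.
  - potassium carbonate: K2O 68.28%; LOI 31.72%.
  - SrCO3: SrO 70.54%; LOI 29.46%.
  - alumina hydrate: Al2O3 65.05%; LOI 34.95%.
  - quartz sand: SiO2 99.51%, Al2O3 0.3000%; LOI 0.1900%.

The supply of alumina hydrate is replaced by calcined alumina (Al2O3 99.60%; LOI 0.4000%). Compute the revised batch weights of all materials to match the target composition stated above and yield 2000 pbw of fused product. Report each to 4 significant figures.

The whole derivation runs at full precision at all times. In-progress results are printed, rounded to four significant figures, alongside each step. Exactly one rounding lands on every reported result. All derived quantities, including the totals, LOI, the six compositions, the yield, net glass mass, are re-derived starting from the weights for 2000 pbw of glass at exact precision as set out in the problem or the answer.
Oxide-by-oxide targets in 2000 pbw fused product:
  ZrO2: 9.069% × 2000 = 181.4 pbw
  SiO2: 72.35% × 2000 = 1447 pbw
  Al2O3: 5.041% × 2000 = 100.8 pbw
  K2O: 1.536% × 2000 = 30.72 pbw
  SrO: 5.114% × 2000 = 102.3 pbw
  CaO: 6.889% × 2000 = 137.8 pbw
Checking each oxide sum per the reported batch figures, per the basis as stated (sum by sum, the targets are met exact up to rounding of places):
  ZrO2: 270.3·0.6710 = 181.4 pbw (target 181.4 pbw)
  SiO2: 270.3·0.3280 + 1365·0.9951 = 1447 pbw (target 1447 pbw)
  Al2O3: 97.11·0.9960 + 1365·0.003000 = 100.8 pbw (target 100.8 pbw)
  K2O: 44.99·0.6828 = 30.72 pbw (target 30.72 pbw)
  SrO: 145.0·0.7054 = 102.3 pbw (target 102.3 pbw)
  CaO: 245.2·0.5619 = 137.8 pbw (target 137.8 pbw)
Glass-mass bookkeeping: net batch after ignition = 2000 pbw (the Σ of target masses is 2000 pbw; against the stated basis, 2000 pbw — any gap is answer rounding).
Whole-batch sum: Σ batch = 2168 pbw; Σ batch·LOI gives LOI loss = 167.7 pbw; as yield: glass ÷ batch → 92.27%.

Revised batch per 2000 pbw fused product:
  zircon sand: 270.3 pbw
  high-calcium limestone: 245.2 pbw
  potassium carbonate: 44.99 pbw
  SrCO3: 145.0 pbw
  calcined alumina: 97.11 pbw
  quartz sand: 1365 pbw
Total batch = 2168 pbw; LOI loss = 167.7 pbw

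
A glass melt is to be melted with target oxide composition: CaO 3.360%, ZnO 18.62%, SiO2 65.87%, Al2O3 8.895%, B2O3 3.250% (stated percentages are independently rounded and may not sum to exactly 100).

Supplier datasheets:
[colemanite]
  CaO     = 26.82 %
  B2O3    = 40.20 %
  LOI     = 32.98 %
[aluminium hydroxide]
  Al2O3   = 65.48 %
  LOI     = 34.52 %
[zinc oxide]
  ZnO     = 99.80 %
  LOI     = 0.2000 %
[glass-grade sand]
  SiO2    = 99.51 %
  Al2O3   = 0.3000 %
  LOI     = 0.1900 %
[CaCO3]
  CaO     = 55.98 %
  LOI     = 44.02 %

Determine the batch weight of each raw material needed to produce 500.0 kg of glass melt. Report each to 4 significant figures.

In-progress results are shown, rounded to four significant digits, alongside each step — all internal work carries exact precision end to end; a single rounding completes each reported figure. The derived quantities, including the totals, the five compositions, yield, ignition loss, glass mass, are computed from the weighed amounts per 500.0 kg of glass at full float precision as given in either problem or answer.
Oxide-by-oxide targets in 500.0 kg glass melt:
  CaO: 3.360% × 500.0 = 16.80 kg
  ZnO: 18.62% × 500.0 = 93.10 kg
  SiO2: 65.87% × 500.0 = 329.4 kg
  Al2O3: 8.895% × 500.0 = 44.48 kg
  B2O3: 3.250% × 500.0 = 16.25 kg
Checking each oxide sum per the reported batch figures, per the basis as stated (each sum matches its target mass inside rounding margins):
  CaO: 40.42·0.2682 + 10.64·0.5598 = 16.80 kg (target 16.80 kg)
  ZnO: 93.29·0.9980 = 93.10 kg (target 93.10 kg)
  SiO2: 331.0·0.9951 = 329.4 kg (target 329.4 kg)
  Al2O3: 66.41·0.6548 + 331.0·0.003000 = 44.48 kg (target 44.48 kg)
  B2O3: 40.42·0.4020 = 16.25 kg (target 16.25 kg)
Mass balance on the glass: the batch minus its LOI: 500.0 kg (summing oxide targets gives 500.0 kg; the stated basis being 500.0 kg — gaps are rounding artifacts).
Batch grand total — Σ batch = 541.8 kg; LOI loss = Σ batch·LOI = 41.75 kg; as yield: glass ÷ batch → 92.29%.

Batch per 500.0 kg glass melt:
  colemanite: 40.42 kg
  aluminium hydroxide: 66.41 kg
  zinc oxide: 93.29 kg
  glass-grade sand: 331.0 kg
  CaCO3: 10.64 kg
Total batch = 541.8 kg; LOI loss = 41.75 kg; yield = 92.29%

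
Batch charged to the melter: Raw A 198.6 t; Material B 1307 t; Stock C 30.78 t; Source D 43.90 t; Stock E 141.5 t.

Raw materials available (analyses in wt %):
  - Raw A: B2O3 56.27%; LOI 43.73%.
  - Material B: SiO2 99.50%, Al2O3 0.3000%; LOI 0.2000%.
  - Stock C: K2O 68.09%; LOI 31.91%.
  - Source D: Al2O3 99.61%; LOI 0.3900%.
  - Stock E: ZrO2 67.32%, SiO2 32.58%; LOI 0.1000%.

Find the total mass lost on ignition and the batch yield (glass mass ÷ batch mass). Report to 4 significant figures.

All arithmetic keeps full float precision from first step to last. In-progress results are printed (rounded to four significant figures) in the printout — a single rounding finalizes every reported value; the derived quantities (LOI, totals, glass mass, five oxide percentages, the yield) are recomputed from the weighed amounts for 1622 t of glass at full precision, as they appear in the question or the answer.
LOI of each material in turn:
  Raw A: 198.6 × 0.4373 = 86.85 t
  Material B: 1307 × 0.002000 = 2.614 t
  Stock C: 30.78 × 0.3191 = 9.822 t
  Source D: 43.90 × 0.003900 = 0.1712 t
  Stock E: 141.5 × 0.001000 = 0.1415 t
Total LOI = 99.60 t
Glass = batch − LOI = 1722 − 99.60 = 1622 t

LOI loss = 99.60 t; glass = 1622 t; yield = 94.22%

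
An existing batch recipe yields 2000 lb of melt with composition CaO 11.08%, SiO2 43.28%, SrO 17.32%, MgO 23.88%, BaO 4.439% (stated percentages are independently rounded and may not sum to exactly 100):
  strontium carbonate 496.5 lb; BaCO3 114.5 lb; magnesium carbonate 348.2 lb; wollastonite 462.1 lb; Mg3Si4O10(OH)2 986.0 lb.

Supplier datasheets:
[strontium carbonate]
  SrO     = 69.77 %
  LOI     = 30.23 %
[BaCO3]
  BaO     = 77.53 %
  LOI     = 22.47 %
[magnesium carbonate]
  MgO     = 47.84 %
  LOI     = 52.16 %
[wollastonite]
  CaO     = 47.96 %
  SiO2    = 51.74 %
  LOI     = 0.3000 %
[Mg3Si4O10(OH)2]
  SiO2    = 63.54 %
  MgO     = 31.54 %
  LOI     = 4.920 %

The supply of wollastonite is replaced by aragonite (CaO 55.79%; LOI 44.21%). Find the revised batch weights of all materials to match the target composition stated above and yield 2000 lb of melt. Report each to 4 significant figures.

Revised batch per 2000 lb melt:
  strontium carbonate: 496.5 lb
  BaCO3: 114.5 lb
  magnesium carbonate: 100.2 lb
  aragonite: 397.2 lb
  Mg3Si4O10(OH)2: 1362 lb
Total batch = 2470 lb; LOI loss = 470.7 lb

All arithmetic holds exact precision all the way through; the intermediate values are printed, rounded to 4 significant digits, when written out — each reported number undergoes a single rounding; derived quantities are computed in exact precision (the totals, net glass mass, yield, LOI, the five compositions) starting from the weights on 2000 lb of glass, exactly as shown in the problem or answer text.
Oxide-by-oxide targets in 2000 lb melt:
  CaO: 11.08% × 2000 = 221.6 lb
  SiO2: 43.28% × 2000 = 865.6 lb
  SrO: 17.32% × 2000 = 346.4 lb
  MgO: 23.88% × 2000 = 477.6 lb
  BaO: 4.439% × 2000 = 88.78 lb
Balance tally, oxide-wise, given the weights on record, against the basis in use (oxide sums agree with the targets inside rounding margins):
  CaO: 397.2·0.5579 = 221.6 lb (target 221.6 lb)
  SiO2: 1362·0.6354 = 865.4 lb (target 865.6 lb)
  SrO: 496.5·0.6977 = 346.4 lb (target 346.4 lb)
  MgO: 100.2·0.4784 + 1362·0.3154 = 477.5 lb (target 477.6 lb)
  BaO: 114.5·0.7753 = 88.77 lb (target 88.78 lb)
Glass-mass closure: total charge less LOI = 2000 lb (summing oxide targets gives 2000 lb; the stated basis being 2000 lb — gaps are rounding artifacts).
Whole-batch sum: Σ batch = 2470 lb; ignition loss, Σ(batch × LOI) = 470.7 lb; glass ÷ batch gives a yield of 80.95%.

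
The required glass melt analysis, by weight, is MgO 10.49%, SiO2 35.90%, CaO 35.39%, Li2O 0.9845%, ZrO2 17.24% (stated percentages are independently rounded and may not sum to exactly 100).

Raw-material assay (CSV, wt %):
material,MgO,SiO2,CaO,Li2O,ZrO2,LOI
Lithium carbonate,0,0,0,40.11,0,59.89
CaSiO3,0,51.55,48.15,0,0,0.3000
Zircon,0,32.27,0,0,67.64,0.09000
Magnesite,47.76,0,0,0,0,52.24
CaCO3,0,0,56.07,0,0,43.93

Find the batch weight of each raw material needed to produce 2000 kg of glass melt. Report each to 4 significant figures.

In-progress results are displayed, with 4-significant-digit rounding, at each printed step — every computation carries full float precision at all times. A single rounding completes each reported figure. All derived quantities are re-derived starting from the weights at 2000 kg of glass at exact precision (net glass mass, five oxide percentages, yield, LOI, the totals) as given in either problem or answer.
The oxide mass targets at 2000 kg glass melt:
  MgO: 10.49% × 2000 = 209.8 kg
  SiO2: 35.90% × 2000 = 718.0 kg
  CaO: 35.39% × 2000 = 707.8 kg
  Li2O: 0.9845% × 2000 = 19.69 kg
  ZrO2: 17.24% × 2000 = 344.8 kg
Oxide-by-oxide audit using the reported weights, versus the basis set out (oxide sums agree with the targets exact up to rounding of places):
  MgO: 439.3·0.4776 = 209.8 kg (target 209.8 kg)
  SiO2: 1074·0.5155 + 509.8·0.3227 = 718.2 kg (target 718.0 kg)
  CaO: 1074·0.4815 + 340.3·0.5607 = 707.9 kg (target 707.8 kg)
  Li2O: 49.09·0.4011 = 19.69 kg (target 19.69 kg)
  ZrO2: 509.8·0.6764 = 344.8 kg (target 344.8 kg)
Glass-mass bookkeeping: batch Σ − ignition loss = 2000 kg (summing oxide targets gives 2000 kg; against the stated basis, 2000 kg — any gap is answer rounding).
Whole-batch sum: Σ batch = 2412 kg; LOI removed, Σ of batch·LOI: 412.1 kg; glass ÷ batch gives a yield of 82.92%.

Batch per 2000 kg glass melt:
  Lithium carbonate: 49.09 kg
  CaSiO3: 1074 kg
  Zircon: 509.8 kg
  Magnesite: 439.3 kg
  CaCO3: 340.3 kg
Total batch = 2412 kg; LOI loss = 412.1 kg; yield = 82.92%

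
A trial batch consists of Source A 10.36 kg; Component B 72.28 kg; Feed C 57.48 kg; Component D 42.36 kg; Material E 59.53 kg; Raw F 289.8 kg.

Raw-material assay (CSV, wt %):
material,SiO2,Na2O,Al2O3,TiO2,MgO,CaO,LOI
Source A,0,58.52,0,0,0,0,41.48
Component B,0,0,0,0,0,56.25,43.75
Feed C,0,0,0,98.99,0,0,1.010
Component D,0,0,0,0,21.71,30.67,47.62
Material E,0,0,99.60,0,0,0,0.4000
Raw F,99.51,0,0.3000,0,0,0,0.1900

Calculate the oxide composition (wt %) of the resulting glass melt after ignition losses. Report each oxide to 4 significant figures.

Values along the way are displayed (rounded to 4 significant digits) when written out. The working math carries full float precision at each step — exactly one rounding goes into every reported result — the derived quantities, which include totals, glass mass, six oxide percentages, the yield, LOI, are carried at full float precision, exactly as printed in problem or answer, from the weighed amounts for 474.3 kg of glass.
Oxide masses out of the charge:
  SiO2: 289.8·0.9951 = 288.4 kg
  Na2O: 10.36·0.5852 = 6.063 kg
  Al2O3: 59.53·0.9960 + 289.8·0.003000 = 60.16 kg
  TiO2: 57.48·0.9899 = 56.90 kg
  MgO: 42.36·0.2171 = 9.196 kg
  CaO: 72.28·0.5625 + 42.36·0.3067 = 53.65 kg
LOI: 10.36·0.4148 + 72.28·0.4375 + 57.48·0.01010 + 42.36·0.4762 + 59.53·0.004000 + 289.8·0.001900 = 57.46 kg
batch − LOI leaves glass = 531.8 − 57.46 = 474.3 kg (consistent with Σ oxide mass)
each wt % is 100 × oxide ÷ glass

Glass mass = 474.3 kg (batch 531.8 − LOI 57.46).
Composition: SiO2 60.79%, Na2O 1.278%, Al2O3 12.68%, TiO2 12.00%, MgO 1.939%, CaO 11.31%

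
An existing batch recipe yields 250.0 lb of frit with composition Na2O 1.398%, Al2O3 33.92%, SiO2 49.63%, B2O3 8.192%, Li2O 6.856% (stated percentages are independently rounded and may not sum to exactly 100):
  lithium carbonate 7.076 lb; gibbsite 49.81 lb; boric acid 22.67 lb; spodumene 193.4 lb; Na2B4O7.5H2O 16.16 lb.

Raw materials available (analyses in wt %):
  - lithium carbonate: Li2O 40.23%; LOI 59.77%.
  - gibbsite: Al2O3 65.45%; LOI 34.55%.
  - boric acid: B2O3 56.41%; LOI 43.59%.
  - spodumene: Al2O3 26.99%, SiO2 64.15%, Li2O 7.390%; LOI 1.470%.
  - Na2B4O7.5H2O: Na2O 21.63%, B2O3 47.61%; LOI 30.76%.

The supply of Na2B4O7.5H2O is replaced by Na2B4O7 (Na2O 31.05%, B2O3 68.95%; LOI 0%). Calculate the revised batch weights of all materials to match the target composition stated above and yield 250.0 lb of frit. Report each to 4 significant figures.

Revised batch per 250.0 lb frit:
  lithium carbonate: 7.076 lb
  gibbsite: 49.81 lb
  boric acid: 22.55 lb
  spodumene: 193.4 lb
  Na2B4O7: 11.26 lb
Total batch = 284.1 lb; LOI loss = 34.11 lb

The intermediate values are printed, rounded to 4 significant digits, at each printed step. Full precision is kept at each step — each reported result receives exactly one rounding — the derived quantities, including the five compositions, ignition loss, net glass mass, yield, the totals, are carried from the weighed amounts at 250.0 lb of glass in full precision, exactly as printed in problem or answer.
Per-oxide target masses for 250.0 lb frit:
  Na2O: 1.398% × 250.0 = 3.495 lb
  Al2O3: 33.92% × 250.0 = 84.80 lb
  SiO2: 49.63% × 250.0 = 124.1 lb
  B2O3: 8.192% × 250.0 = 20.48 lb
  Li2O: 6.856% × 250.0 = 17.14 lb
Verifying the oxide balance given the weights on record, per the basis as stated (oxide sums agree with the targets net of answer rounding effects):
  Na2O: 11.26·0.3105 = 3.496 lb (target 3.495 lb)
  Al2O3: 49.81·0.6545 + 193.4·0.2699 = 84.80 lb (target 84.80 lb)
  SiO2: 193.4·0.6415 = 124.1 lb (target 124.1 lb)
  B2O3: 22.55·0.5641 + 11.26·0.6895 = 20.48 lb (target 20.48 lb)
  Li2O: 7.076·0.4023 + 193.4·0.07390 = 17.14 lb (target 17.14 lb)
Glass-mass closure: batch Σ − ignition loss = 250.0 lb (oxide target masses add up to 250.0 lb; with the basis standing at 250.0 lb — rounding explains the deltas).
Adding the batch up: Σ batch = 284.1 lb; ignition loss, Σ(batch × LOI) = 34.11 lb; yield = glass ÷ total batch = 87.99%.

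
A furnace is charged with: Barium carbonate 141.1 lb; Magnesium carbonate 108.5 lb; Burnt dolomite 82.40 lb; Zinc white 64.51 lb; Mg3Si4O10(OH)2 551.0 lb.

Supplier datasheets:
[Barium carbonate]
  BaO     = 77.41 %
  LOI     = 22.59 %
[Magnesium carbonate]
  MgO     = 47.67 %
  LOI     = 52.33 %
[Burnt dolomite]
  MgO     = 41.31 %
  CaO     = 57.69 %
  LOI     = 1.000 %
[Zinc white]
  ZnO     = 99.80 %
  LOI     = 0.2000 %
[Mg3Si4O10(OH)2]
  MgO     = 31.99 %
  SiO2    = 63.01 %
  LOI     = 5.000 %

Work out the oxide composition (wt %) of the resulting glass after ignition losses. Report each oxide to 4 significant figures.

Glass mass = 830.4 lb (batch 947.5 − LOI 117.2).
Composition: MgO 31.56%, SiO2 41.81%, CaO 5.725%, BaO 13.15%, ZnO 7.753%

Rounding to 4 significant digits applies to each working value as printed; all internal work carries full float precision end to end. Each reported result is rounded exactly once — all derived quantities (the five compositions, the yield, the totals, LOI, glass mass) are computed in exact precision starting from the weights at 830.4 lb of glass, as quoted within the problem or answer text.
What the batch supplies per oxide:
  MgO: 108.5·0.4767 + 82.40·0.4131 + 551.0·0.3199 = 262.0 lb
  SiO2: 551.0·0.6301 = 347.2 lb
  CaO: 82.40·0.5769 = 47.54 lb
  BaO: 141.1·0.7741 = 109.2 lb
  ZnO: 64.51·0.9980 = 64.38 lb
LOI: 141.1·0.2259 + 108.5·0.5233 + 82.40·0.01000 + 64.51·0.002000 + 551.0·0.05000 = 117.2 lb
Glass = total batch minus LOI = 947.5 − 117.2 = 830.4 lb (equal to the oxide-mass sum)
wt % = oxide mass / glass mass × 100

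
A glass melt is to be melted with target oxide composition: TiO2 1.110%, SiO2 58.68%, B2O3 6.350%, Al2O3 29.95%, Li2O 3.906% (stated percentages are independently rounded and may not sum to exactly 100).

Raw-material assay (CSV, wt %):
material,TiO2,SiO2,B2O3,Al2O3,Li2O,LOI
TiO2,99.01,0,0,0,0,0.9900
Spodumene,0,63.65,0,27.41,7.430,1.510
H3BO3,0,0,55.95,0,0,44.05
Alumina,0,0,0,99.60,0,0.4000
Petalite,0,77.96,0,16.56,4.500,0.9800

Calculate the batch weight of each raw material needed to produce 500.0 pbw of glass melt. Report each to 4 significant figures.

Mid-chain values are displayed (rounded to 4 significant figures) between the steps — each numeric step maintains full precision in all steps; every reported value is rounded just once. Derived quantities, including net glass mass, the five compositions, LOI, yield, the totals, are carried using the weight values on 500.0 pbw of glass at full float precision exactly as printed in problem or answer.
Oxide mass targets, per 500.0 pbw glass melt:
  TiO2: 1.110% × 500.0 = 5.550 pbw
  SiO2: 58.68% × 500.0 = 293.4 pbw
  B2O3: 6.350% × 500.0 = 31.75 pbw
  Al2O3: 29.95% × 500.0 = 149.8 pbw
  Li2O: 3.906% × 500.0 = 19.53 pbw
Oxide-by-oxide audit per the reported batch figures, on the stated basis (each sum matches its target mass net of answer rounding effects):
  TiO2: 5.605·0.9901 = 5.550 pbw (target 5.550 pbw)
  SiO2: 69.07·0.6365 + 320.0·0.7796 = 293.4 pbw (target 293.4 pbw)
  B2O3: 56.75·0.5595 = 31.75 pbw (target 31.75 pbw)
  Al2O3: 69.07·0.2741 + 78.15·0.9960 + 320.0·0.1656 = 149.8 pbw (target 149.8 pbw)
  Li2O: 69.07·0.07430 + 320.0·0.04500 = 19.53 pbw (target 19.53 pbw)
Auditing the glass mass value: total charge less LOI = 500.0 pbw (the targets, summed, come to 500.0 pbw; versus the stated basis of 500.0 pbw — gaps are rounding artifacts).
Whole-batch sum: Σ batch = 529.6 pbw; LOI loss = Σ batch·LOI = 29.55 pbw; yield: glass divided by total = 94.42%.

Batch per 500.0 pbw glass melt:
  TiO2: 5.605 pbw
  Spodumene: 69.07 pbw
  H3BO3: 56.75 pbw
  Alumina: 78.15 pbw
  Petalite: 320.0 pbw
Total batch = 529.6 pbw; LOI loss = 29.55 pbw; yield = 94.42%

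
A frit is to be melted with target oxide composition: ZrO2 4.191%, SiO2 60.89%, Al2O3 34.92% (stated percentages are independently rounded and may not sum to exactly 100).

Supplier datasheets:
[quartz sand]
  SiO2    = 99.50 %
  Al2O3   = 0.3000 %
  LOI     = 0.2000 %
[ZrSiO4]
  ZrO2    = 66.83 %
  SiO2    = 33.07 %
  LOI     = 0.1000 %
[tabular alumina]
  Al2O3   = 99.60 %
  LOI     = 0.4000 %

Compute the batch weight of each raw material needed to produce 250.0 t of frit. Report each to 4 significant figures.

Batch per 250.0 t frit:
  quartz sand: 147.8 t
  ZrSiO4: 15.68 t
  tabular alumina: 87.21 t
Total batch = 250.7 t; LOI loss = 0.6601 t; yield = 99.74%

Rounding to 4 significant digits extends to each in-between result as displayed; all internal work keeps full float precision from start to finish — every reported result takes exactly one rounding; the derived quantities, which include yield, the three compositions, ignition loss, the totals, glass mass, are computed in exact precision, exactly as printed in the problem or answer text, starting from the weights at 250.0 t of glass.
The oxide mass targets at 250.0 t frit:
  ZrO2: 4.191% × 250.0 = 10.48 t
  SiO2: 60.89% × 250.0 = 152.2 t
  Al2O3: 34.92% × 250.0 = 87.30 t
Checking each oxide sum per the reported batch figures, under the basis named above (delivered sums recover each target given rounding of the digits):
  ZrO2: 15.68·0.6683 = 10.48 t (target 10.48 t)
  SiO2: 147.8·0.9950 + 15.68·0.3307 = 152.2 t (target 152.2 t)
  Al2O3: 147.8·0.003000 + 87.21·0.9960 = 87.30 t (target 87.30 t)
Glass-mass sanity pass: Σ batch − LOI loss = 250.0 t (per-oxide target masses sum to 250.0 t; versus the stated basis of 250.0 t — any gap is answer rounding).
Summing the batch: Σ batch = 250.7 t; ignition loss, Σ(batch × LOI) = 0.6601 t; the yield ratio, glass ÷ batch: 99.74%.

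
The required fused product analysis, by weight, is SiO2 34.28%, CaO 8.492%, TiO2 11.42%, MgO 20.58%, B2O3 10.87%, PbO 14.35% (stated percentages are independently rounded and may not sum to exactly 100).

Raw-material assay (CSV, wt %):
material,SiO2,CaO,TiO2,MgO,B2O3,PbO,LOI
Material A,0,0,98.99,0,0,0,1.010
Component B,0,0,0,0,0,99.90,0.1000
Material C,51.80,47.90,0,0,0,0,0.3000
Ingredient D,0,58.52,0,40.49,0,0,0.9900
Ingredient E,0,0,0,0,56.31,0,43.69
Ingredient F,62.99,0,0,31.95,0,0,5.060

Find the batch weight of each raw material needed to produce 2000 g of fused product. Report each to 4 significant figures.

All arithmetic keeps exact precision at each step. Working values are shown rounded to four significant figures as written. Exactly one rounding goes into every reported number. The derived quantities (the yield, glass mass, the six compositions, ignition loss, totals) are re-derived starting from the weights at 2000 g of glass at full precision as given in the problem or answer text.
The oxide mass targets at 2000 g fused product:
  SiO2: 34.28% × 2000 = 685.6 g
  CaO: 8.492% × 2000 = 169.8 g
  TiO2: 11.42% × 2000 = 228.4 g
  MgO: 20.58% × 2000 = 411.6 g
  B2O3: 10.87% × 2000 = 217.4 g
  PbO: 14.35% × 2000 = 287.0 g
A balance pass over the oxides, from the weights as reported, for the quoted basis mass (each sum matches its target mass given rounding of the digits):
  SiO2: 90.32·0.5180 + 1014·0.6299 = 685.5 g (target 685.6 g)
  CaO: 90.32·0.4790 + 216.3·0.5852 = 169.8 g (target 169.8 g)
  TiO2: 230.7·0.9899 = 228.4 g (target 228.4 g)
  MgO: 216.3·0.4049 + 1014·0.3195 = 411.6 g (target 411.6 g)
  B2O3: 386.1·0.5631 = 217.4 g (target 217.4 g)
  PbO: 287.3·0.9990 = 287.0 g (target 287.0 g)
Glass-mass closure: batch total minus LOI = 2000 g (targets for the oxides total 2000 g; the stated basis being 2000 g — deltas are rounding alone).
Whole-batch sum: Σ batch = 2225 g; the LOI term Σ batch·LOI equals 225.0 g; as yield: glass ÷ batch → 89.89%.

Batch per 2000 g fused product:
  Material A: 230.7 g
  Component B: 287.3 g
  Material C: 90.32 g
  Ingredient D: 216.3 g
  Ingredient E: 386.1 g
  Ingredient F: 1014 g
Total batch = 2225 g; LOI loss = 225.0 g; yield = 89.89%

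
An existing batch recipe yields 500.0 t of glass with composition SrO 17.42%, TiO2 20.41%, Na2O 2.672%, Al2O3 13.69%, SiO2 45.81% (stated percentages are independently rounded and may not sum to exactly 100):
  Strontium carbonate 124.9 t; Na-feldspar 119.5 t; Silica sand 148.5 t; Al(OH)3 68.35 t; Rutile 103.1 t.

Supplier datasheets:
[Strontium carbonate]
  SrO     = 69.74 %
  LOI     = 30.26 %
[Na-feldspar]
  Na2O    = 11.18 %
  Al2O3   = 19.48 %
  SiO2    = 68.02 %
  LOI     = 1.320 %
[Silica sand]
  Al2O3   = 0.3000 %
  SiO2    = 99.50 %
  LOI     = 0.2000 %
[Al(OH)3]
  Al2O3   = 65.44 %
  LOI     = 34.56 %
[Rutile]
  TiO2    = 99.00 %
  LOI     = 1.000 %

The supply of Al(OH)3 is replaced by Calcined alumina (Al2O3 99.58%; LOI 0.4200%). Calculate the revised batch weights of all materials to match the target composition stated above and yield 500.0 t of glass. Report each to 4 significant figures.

Revised batch per 500.0 t glass:
  Strontium carbonate: 124.9 t
  Na-feldspar: 119.5 t
  Silica sand: 148.5 t
  Calcined alumina: 44.91 t
  Rutile: 103.1 t
Total batch = 540.9 t; LOI loss = 40.89 t

Exact precision is carried end to end. Values along the way are printed rounded to 4 significant digits when written out. Exactly one rounding goes into each reported value — all derived quantities are computed in full float precision (ignition loss, totals, yield, the five compositions, glass mass) starting from the weights at 500.0 t of glass precisely as stated by the problem or the answer.
The oxide mass targets at 500.0 t glass:
  SrO: 17.42% × 500.0 = 87.10 t
  TiO2: 20.41% × 500.0 = 102.0 t
  Na2O: 2.672% × 500.0 = 13.36 t
  Al2O3: 13.69% × 500.0 = 68.45 t
  SiO2: 45.81% × 500.0 = 229.0 t
Verifying the oxide balance given the weights on record, on the stated basis (sum by sum, the targets are met within answer rounding):
  SrO: 124.9·0.6974 = 87.11 t (target 87.10 t)
  TiO2: 103.1·0.9900 = 102.1 t (target 102.0 t)
  Na2O: 119.5·0.1118 = 13.36 t (target 13.36 t)
  Al2O3: 119.5·0.1948 + 148.5·0.003000 + 44.91·0.9958 = 68.45 t (target 68.45 t)
  SiO2: 119.5·0.6802 + 148.5·0.9950 = 229.0 t (target 229.0 t)
Mass balance on the glass: net batch after ignition = 500.0 t (the targets, summed, come to 500.0 t; the stated basis being 500.0 t — differing by rounding only).
Batch grand total — Σ batch = 540.9 t; loss to ignition Σ batch·LOI = 40.89 t; yield, glass over the total, = 92.44%.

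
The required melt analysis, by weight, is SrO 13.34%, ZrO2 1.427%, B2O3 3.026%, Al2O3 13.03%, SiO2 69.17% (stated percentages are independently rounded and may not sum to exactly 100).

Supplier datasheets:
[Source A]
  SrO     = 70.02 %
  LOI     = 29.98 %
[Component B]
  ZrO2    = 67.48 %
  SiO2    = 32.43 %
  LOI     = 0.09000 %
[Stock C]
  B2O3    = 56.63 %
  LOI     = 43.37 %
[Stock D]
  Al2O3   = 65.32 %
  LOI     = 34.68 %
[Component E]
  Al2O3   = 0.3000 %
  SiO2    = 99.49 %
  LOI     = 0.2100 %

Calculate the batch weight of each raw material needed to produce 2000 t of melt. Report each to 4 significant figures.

Batch per 2000 t melt:
  Source A: 381.0 t
  Component B: 42.29 t
  Stock C: 106.9 t
  Stock D: 392.6 t
  Component E: 1377 t
Total batch = 2300 t; LOI loss = 299.7 t; yield = 86.97%

The working math runs at full precision in every operation; the intermediate values are shown, rounded to four significant digits, within the worked lines — exactly one rounding goes into each reported value — the derived quantities are re-derived at full precision (the totals, ignition loss, glass mass, five oxide percentages, yield) using the weight values per 2000 t of glass as they appear in the problem or the answer.
Per-oxide target masses for 2000 t melt:
  SrO: 13.34% × 2000 = 266.8 t
  ZrO2: 1.427% × 2000 = 28.54 t
  B2O3: 3.026% × 2000 = 60.52 t
  Al2O3: 13.03% × 2000 = 260.6 t
  SiO2: 69.17% × 2000 = 1383 t
A balance pass over the oxides, per the reported batch figures, per the basis as stated (summed amounts equal target values given rounding of the digits):
  SrO: 381.0·0.7002 = 266.8 t (target 266.8 t)
  ZrO2: 42.29·0.6748 = 28.54 t (target 28.54 t)
  B2O3: 106.9·0.5663 = 60.54 t (target 60.52 t)
  Al2O3: 392.6·0.6532 + 1377·0.003000 = 260.6 t (target 260.6 t)
  SiO2: 42.29·0.3243 + 1377·0.9949 = 1384 t (target 1383 t)
Consistency of the glass mass: total charge less LOI = 2000 t (the Σ of target masses is 2000 t; versus the stated basis of 2000 t — deltas are rounding alone).
Total batch = Σ batch = 2300 t; LOI removed, Σ of batch·LOI: 299.7 t; yield, glass over the total, = 86.97%.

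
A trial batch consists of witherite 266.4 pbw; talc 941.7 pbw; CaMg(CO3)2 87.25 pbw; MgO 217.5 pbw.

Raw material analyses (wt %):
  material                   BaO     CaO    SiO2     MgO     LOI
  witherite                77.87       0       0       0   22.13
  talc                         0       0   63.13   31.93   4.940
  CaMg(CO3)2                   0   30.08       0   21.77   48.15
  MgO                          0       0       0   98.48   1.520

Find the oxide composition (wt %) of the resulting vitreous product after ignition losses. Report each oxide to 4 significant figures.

Glass mass = 1362 pbw (batch 1513 − LOI 150.8).
Composition: BaO 15.23%, CaO 1.927%, SiO2 43.65%, MgO 39.20%

All internal work runs at exact precision end to end — values along the way are shown (rounded to 4 significant digits) between the steps; each reported value is rounded once only; the derived quantities are carried in exact precision (the four compositions, net glass mass, ignition loss, the totals, the yield) from the batch weights on 1362 pbw of glass as quoted within either problem or answer.
What the batch supplies per oxide:
  BaO: 266.4·0.7787 = 207.4 pbw
  CaO: 87.25·0.3008 = 26.24 pbw
  SiO2: 941.7·0.6313 = 594.5 pbw
  MgO: 941.7·0.3193 + 87.25·0.2177 + 217.5·0.9848 = 533.9 pbw
LOI: 266.4·0.2213 + 941.7·0.04940 + 87.25·0.4815 + 217.5·0.01520 = 150.8 pbw
batch − LOI leaves glass = 1513 − 150.8 = 1362 pbw (matching Σ of the oxides)
percent share: oxide ÷ glass, ×100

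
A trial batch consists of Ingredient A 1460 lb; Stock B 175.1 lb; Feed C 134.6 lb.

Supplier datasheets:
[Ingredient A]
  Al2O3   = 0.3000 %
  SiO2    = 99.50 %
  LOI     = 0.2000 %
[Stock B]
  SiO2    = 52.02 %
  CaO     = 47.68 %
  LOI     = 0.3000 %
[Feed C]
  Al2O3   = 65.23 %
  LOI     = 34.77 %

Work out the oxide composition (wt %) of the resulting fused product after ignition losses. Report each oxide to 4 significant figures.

Glass mass = 1719 lb (batch 1770 − LOI 50.25).
Composition: Al2O3 5.361%, SiO2 89.78%, CaO 4.855%

Mid-chain values are shown rounded to 4 significant digits on the page. The working math holds full float precision all the way through — a single rounding yields every reported result; the derived quantities, which include totals, yield, three oxide percentages, ignition loss, net glass mass, are recomputed at full float precision, exactly as printed in the question or the answer, using the weight values at 1719 lb of glass.
Oxide-by-oxide delivered mass:
  Al2O3: 1460·0.003000 + 134.6·0.6523 = 92.18 lb
  SiO2: 1460·0.9950 + 175.1·0.5202 = 1544 lb
  CaO: 175.1·0.4768 = 83.49 lb
LOI: 1460·0.002000 + 175.1·0.003000 + 134.6·0.3477 = 50.25 lb
Resulting glass, batch − LOI: 1770 − 50.25 = 1719 lb (= Σ oxide masses)
each wt % is 100 × oxide ÷ glass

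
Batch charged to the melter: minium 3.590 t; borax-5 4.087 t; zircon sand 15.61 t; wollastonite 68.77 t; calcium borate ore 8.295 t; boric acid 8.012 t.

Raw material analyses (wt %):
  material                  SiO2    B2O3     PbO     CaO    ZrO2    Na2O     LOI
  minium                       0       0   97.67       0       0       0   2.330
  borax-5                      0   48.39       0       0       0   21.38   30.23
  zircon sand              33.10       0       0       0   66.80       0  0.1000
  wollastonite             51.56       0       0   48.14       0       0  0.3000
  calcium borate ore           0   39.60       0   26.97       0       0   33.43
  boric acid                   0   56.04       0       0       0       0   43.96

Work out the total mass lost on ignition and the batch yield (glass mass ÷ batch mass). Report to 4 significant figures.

LOI loss = 7.836 t; glass = 100.5 t; yield = 92.77%

Mid-chain values appear rounded off to 4 significant digits in the printout; every computation keeps full precision from first step to last. Each reported number takes a single rounding. The derived quantities (glass mass, LOI, six oxide percentages, yield, the totals) are carried from the weighed amounts on 100.5 t of glass at full float precision as set out in the problem or answer text.
LOI of each material in turn:
  minium: 3.590 × 0.02330 = 0.08365 t
  borax-5: 4.087 × 0.3023 = 1.236 t
  zircon sand: 15.61 × 0.001000 = 0.01561 t
  wollastonite: 68.77 × 0.003000 = 0.2063 t
  calcium borate ore: 8.295 × 0.3343 = 2.773 t
  boric acid: 8.012 × 0.4396 = 3.522 t
Total LOI = 7.836 t
Glass = batch − LOI = 108.4 − 7.836 = 100.5 t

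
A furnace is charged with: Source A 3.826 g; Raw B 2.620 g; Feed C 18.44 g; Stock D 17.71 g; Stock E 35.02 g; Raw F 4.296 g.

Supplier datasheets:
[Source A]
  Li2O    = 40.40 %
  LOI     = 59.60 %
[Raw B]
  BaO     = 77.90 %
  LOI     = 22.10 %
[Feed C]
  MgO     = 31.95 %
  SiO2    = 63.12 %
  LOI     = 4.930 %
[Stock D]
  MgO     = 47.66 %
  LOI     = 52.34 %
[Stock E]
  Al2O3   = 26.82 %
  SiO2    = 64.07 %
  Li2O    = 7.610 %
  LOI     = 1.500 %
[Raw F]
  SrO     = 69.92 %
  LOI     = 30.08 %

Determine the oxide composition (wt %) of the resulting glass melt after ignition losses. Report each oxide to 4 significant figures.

Working values are shown (rounded to 4 significant figures) within the worked lines; the whole derivation holds full precision in all steps. Each reported result receives exactly one rounding; the derived quantities, including the totals, the six compositions, yield, ignition loss, glass mass, are computed from the weighed amounts per 67.06 g of glass at full float precision as given in either problem or answer.
Oxide-by-oxide delivered mass:
  BaO: 2.620·0.7790 = 2.041 g
  Al2O3: 35.02·0.2682 = 9.392 g
  SrO: 4.296·0.6992 = 3.004 g
  MgO: 18.44·0.3195 + 17.71·0.4766 = 14.33 g
  SiO2: 18.44·0.6312 + 35.02·0.6407 = 34.08 g
  Li2O: 3.826·0.4040 + 35.02·0.07610 = 4.211 g
LOI: 3.826·0.5960 + 2.620·0.2210 + 18.44·0.04930 + 17.71·0.5234 + 35.02·0.01500 + 4.296·0.3008 = 14.86 g
Glass = total batch minus LOI = 81.91 − 14.86 = 67.06 g (matching Σ of the oxides)
percent by weight: oxide/glass ×100

Glass mass = 67.06 g (batch 81.91 − LOI 14.86).
Composition: BaO 3.044%, Al2O3 14.01%, SrO 4.479%, MgO 21.37%, SiO2 50.82%, Li2O 6.279%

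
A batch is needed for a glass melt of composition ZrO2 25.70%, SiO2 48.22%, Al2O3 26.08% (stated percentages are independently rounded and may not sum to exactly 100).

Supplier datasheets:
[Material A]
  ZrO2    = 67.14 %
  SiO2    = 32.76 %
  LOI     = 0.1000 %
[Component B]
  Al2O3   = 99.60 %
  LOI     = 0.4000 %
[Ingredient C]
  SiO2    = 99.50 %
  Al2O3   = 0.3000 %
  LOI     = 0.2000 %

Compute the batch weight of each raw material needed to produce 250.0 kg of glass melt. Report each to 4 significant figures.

Mid-chain values are printed with 4-significant-digit rounding as written; every computation keeps full precision in all steps — each reported result carries a single rounding — the derived quantities, including the totals, glass mass, the yield, LOI, three oxide percentages, are re-derived using the weight values on 250.0 kg of glass in exact precision exactly as printed in the problem or the answer.
Oxide mass targets, per 250.0 kg glass melt:
  ZrO2: 25.70% × 250.0 = 64.25 kg
  SiO2: 48.22% × 250.0 = 120.6 kg
  Al2O3: 26.08% × 250.0 = 65.20 kg
Balance tally, oxide-wise, working from each reported weight, for the quoted basis mass (each sum matches its target mass net of answer rounding effects):
  ZrO2: 95.70·0.6714 = 64.25 kg (target 64.25 kg)
  SiO2: 95.70·0.3276 + 89.65·0.9950 = 120.6 kg (target 120.6 kg)
  Al2O3: 65.19·0.9960 + 89.65·0.003000 = 65.20 kg (target 65.20 kg)
Glass-mass bookkeeping: batch Σ − ignition loss = 250.0 kg (targets for the oxides total 250.0 kg; the stated basis being 250.0 kg — gaps are rounding artifacts).
Batch total: Σ batch = 250.5 kg; ignition loss, Σ(batch × LOI) = 0.5358 kg; the yield ratio, glass ÷ batch: 99.79%.

Batch per 250.0 kg glass melt:
  Material A: 95.70 kg
  Component B: 65.19 kg
  Ingredient C: 89.65 kg
Total batch = 250.5 kg; LOI loss = 0.5358 kg; yield = 99.79%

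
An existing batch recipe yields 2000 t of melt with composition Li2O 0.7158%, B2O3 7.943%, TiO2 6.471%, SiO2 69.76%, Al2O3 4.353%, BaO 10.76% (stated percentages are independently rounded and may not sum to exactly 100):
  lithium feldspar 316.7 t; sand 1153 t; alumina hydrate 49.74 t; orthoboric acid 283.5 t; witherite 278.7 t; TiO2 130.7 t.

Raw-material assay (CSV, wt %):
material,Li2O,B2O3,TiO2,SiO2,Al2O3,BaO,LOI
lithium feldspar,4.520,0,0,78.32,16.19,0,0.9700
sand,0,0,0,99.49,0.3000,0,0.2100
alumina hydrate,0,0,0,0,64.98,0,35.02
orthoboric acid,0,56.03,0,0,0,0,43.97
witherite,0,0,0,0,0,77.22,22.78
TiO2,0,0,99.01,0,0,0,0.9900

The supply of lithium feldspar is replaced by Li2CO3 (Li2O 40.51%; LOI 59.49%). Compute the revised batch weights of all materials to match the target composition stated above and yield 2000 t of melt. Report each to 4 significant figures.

Full float precision is maintained in all steps. In-progress results are printed rounded off to 4 significant digits within the worked lines. Every reported value is rounded only once; the derived quantities, which include the totals, glass mass, the six compositions, ignition loss, yield, are computed at full float precision, as written in the problem or answer text, using the weight values for 2000 t of glass.
Target masses of each oxide per 2000 t melt:
  Li2O: 0.7158% × 2000 = 14.32 t
  B2O3: 7.943% × 2000 = 158.9 t
  TiO2: 6.471% × 2000 = 129.4 t
  SiO2: 69.76% × 2000 = 1395 t
  Al2O3: 4.353% × 2000 = 87.06 t
  BaO: 10.76% × 2000 = 215.2 t
Balance tally, oxide-wise, using the reported weights, on the stated basis (sum by sum, the targets are met net of answer rounding effects):
  Li2O: 35.34·0.4051 = 14.32 t (target 14.32 t)
  B2O3: 283.5·0.5603 = 158.8 t (target 158.9 t)
  TiO2: 130.7·0.9901 = 129.4 t (target 129.4 t)
  SiO2: 1402·0.9949 = 1395 t (target 1395 t)
  Al2O3: 1402·0.003000 + 127.5·0.6498 = 87.06 t (target 87.06 t)
  BaO: 278.7·0.7722 = 215.2 t (target 215.2 t)
The glass-mass cross-check: net batch after ignition = 2000 t (oxide target masses add up to 2000 t; against the stated basis, 2000 t — gaps are rounding artifacts).
Whole-batch sum: Σ batch = 2258 t; the LOI term Σ batch·LOI equals 258.1 t; yield = glass ÷ total batch = 88.57%.

Revised batch per 2000 t melt:
  Li2CO3: 35.34 t
  sand: 1402 t
  alumina hydrate: 127.5 t
  orthoboric acid: 283.5 t
  witherite: 278.7 t
  TiO2: 130.7 t
Total batch = 2258 t; LOI loss = 258.1 t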